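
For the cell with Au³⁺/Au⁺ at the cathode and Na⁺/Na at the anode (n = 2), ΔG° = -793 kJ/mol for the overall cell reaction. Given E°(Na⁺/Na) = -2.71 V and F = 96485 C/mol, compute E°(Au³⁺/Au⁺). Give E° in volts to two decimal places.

E°cell = −ΔG°/(nF) = −(-793×10³)/((2)(96485)) = +4.109 V.
Since Au³⁺/Au⁺ is the cathode and Na⁺/Na the anode, E°cell = E°(Au³⁺/Au⁺) − E°(Na⁺/Na).
So E°(Au³⁺/Au⁺) = E°cell + E°(Na⁺/Na) = +4.109 + (-2.71) = +1.40 V.

+1.40 V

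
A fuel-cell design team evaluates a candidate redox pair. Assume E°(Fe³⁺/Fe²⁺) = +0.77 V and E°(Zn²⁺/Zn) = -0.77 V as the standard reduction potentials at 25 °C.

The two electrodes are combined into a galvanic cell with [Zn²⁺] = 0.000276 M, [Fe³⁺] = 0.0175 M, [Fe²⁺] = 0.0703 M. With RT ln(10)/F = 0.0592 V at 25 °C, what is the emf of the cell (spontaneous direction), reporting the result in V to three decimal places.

Fe³⁺/Fe²⁺ is the cathode (higher E°), Zn²⁺/Zn the anode: E°cell = +0.77 − (-0.77) = +1.54 V, n = 2.
Overall: 2 Fe³⁺(aq) + Zn(s) → 2 Fe²⁺(aq) + Zn²⁺(aq)
Q = [Fe²⁺]^2·[Zn²⁺] / ([Fe³⁺]^2); log Q = -2.351.
E = E° − (0.0592/n) log Q = +1.54 − (0.0592/2)(-2.351) = +1.610 V.

+1.610 V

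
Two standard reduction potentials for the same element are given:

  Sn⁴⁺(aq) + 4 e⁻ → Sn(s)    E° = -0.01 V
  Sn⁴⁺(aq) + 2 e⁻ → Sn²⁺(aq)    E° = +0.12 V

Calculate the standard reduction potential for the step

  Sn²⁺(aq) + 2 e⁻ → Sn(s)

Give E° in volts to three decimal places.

-0.140 V

Sequential free energies add, so n₃E°₃ = n₁E°₁ + n₂E°₂.
With n₃ = 4, and the known step contributing 2×(+0.12) V, the unknown satisfies 2·E° = 4×(-0.01) − 2×(+0.12) = -0.280.
E° = -0.280 / 2 = -0.140 V.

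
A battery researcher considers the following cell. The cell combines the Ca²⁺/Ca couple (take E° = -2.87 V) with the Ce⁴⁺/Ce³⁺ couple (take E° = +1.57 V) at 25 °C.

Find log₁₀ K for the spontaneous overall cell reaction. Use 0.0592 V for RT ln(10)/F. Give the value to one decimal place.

Cathode: Ce⁴⁺/Ce³⁺; anode: Ca²⁺/Ca. E°cell = +4.44 V, n = 2.
log K = nE°cell / 0.0592 = (2)(+4.44) / 0.0592 = 150.0.

150.0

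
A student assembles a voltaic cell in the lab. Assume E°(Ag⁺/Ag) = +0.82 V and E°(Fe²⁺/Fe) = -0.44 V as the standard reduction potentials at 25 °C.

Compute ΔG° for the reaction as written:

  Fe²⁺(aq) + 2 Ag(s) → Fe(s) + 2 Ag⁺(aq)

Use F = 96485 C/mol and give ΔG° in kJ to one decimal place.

+243.1 kJ

As written, Fe²⁺/Fe is reduced (cathode) and Ag⁺/Ag is oxidised (anode), so E°cell = (-0.44) − (+0.82) = -1.26 V.
Balancing electrons gives n = 2.
ΔG° = −nFE° = −(2)(96485)(-1.26) = 243,142 J = +243.1 kJ.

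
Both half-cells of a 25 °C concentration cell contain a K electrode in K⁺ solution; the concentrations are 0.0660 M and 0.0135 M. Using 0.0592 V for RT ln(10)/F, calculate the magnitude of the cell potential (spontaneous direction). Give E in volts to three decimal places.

For a concentration cell E°cell = 0. The 0.0660 M side is the cathode (reduction is favoured where [K⁺] is higher).
With n = 1, E = −(0.0592/1) log([K⁺]ₐₙ/[K⁺]꜀ₐₜ) = −(0.0592/1) log(0.0135/0.066) = −(0.0592/1)(-0.689) = +0.041 V.

+0.041 V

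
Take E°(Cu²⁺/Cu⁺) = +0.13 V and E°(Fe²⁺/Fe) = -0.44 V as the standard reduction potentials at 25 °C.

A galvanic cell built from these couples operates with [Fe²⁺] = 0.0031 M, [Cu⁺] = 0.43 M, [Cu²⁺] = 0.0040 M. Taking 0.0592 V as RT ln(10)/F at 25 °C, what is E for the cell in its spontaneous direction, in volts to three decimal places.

Cu²⁺/Cu⁺ is the cathode (higher E°), Fe²⁺/Fe the anode: E°cell = +0.13 − (-0.44) = +0.57 V, n = 2.
Overall: 2 Cu²⁺(aq) + Fe(s) → 2 Cu⁺(aq) + Fe²⁺(aq)
Q = [Cu⁺]^2·[Fe²⁺] / ([Cu²⁺]^2); log Q = 1.554.
E = E° − (0.0592/n) log Q = +0.57 − (0.0592/2)(1.554) = +0.524 V.

+0.524 V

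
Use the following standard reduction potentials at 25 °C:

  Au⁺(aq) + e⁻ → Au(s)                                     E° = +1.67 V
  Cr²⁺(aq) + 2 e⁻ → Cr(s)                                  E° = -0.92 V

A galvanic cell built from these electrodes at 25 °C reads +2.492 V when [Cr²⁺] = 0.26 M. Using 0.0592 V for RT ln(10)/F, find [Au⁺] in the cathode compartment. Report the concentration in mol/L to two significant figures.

0.011 M

Au⁺/Au is the cathode, Cr²⁺/Cr the anode: E°cell = +2.59 V, n = 2.
Overall reaction: 2 Au⁺(aq) + Cr(s) → 2 Au(s) + Cr²⁺(aq); Q = [Cr²⁺]^1/[Au⁺]^2.
From E = E° − (0.0592/n) log Q: log Q = (E° − E)·n/0.0592 = (+2.59 − (+2.492))·2/0.0592 = 3.3108.
So 2·log[Au⁺] = 1·log(0.26) − log Q = -0.5850 − (3.3108) = -3.8958; log[Au⁺] = -3.8958 / 2 = -1.9479; [Au⁺] = 10^(-1.9479) ≈ 0.011 M.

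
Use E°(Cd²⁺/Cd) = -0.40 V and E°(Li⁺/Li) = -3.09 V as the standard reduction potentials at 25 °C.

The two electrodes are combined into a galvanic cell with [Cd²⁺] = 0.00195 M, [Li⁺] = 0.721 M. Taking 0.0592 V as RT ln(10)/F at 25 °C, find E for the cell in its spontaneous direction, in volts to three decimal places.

Cd²⁺/Cd is the cathode (higher E°), Li⁺/Li the anode: E°cell = -0.40 − (-3.09) = +2.69 V, n = 2.
Overall: Cd²⁺(aq) + 2 Li(s) → Cd(s) + 2 Li⁺(aq)
Q = [Li⁺]^2 / ([Cd²⁺]); log Q = 2.426.
E = E° − (0.0592/n) log Q = +2.69 − (0.0592/2)(2.426) = +2.618 V.

+2.618 V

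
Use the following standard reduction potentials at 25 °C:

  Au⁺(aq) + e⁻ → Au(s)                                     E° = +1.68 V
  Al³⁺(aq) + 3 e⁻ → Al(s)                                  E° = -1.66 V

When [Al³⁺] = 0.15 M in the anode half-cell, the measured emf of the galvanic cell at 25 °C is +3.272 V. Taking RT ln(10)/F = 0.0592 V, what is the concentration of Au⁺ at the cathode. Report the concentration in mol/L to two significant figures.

0.038 M

Au⁺/Au is the cathode, Al³⁺/Al the anode: E°cell = +3.34 V, n = 3.
Overall reaction: 3 Au⁺(aq) + Al(s) → 3 Au(s) + Al³⁺(aq); Q = [Al³⁺]^1/[Au⁺]^3.
From E = E° − (0.0592/n) log Q: log Q = (E° − E)·n/0.0592 = (+3.34 − (+3.272))·3/0.0592 = 3.4459.
So 3·log[Au⁺] = 1·log(0.15) − log Q = -0.8239 − (3.4459) = -4.2698; log[Au⁺] = -4.2698 / 3 = -1.4233; [Au⁺] = 10^(-1.4233) ≈ 0.038 M.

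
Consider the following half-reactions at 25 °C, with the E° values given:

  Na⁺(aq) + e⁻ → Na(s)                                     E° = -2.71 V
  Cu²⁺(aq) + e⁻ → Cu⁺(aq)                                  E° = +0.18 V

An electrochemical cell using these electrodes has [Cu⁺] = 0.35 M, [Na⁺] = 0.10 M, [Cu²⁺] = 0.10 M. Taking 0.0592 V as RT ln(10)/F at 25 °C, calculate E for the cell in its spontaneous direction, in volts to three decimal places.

+2.917 V

Cu²⁺/Cu⁺ is the cathode (higher E°), Na⁺/Na the anode: E°cell = +0.18 − (-2.71) = +2.89 V, n = 1.
Overall: Cu²⁺(aq) + Na(s) → Cu⁺(aq) + Na⁺(aq)
Q = [Cu⁺]·[Na⁺] / ([Cu²⁺]); log Q = -0.456.
E = E° − (0.0592/n) log Q = +2.89 − (0.0592/1)(-0.456) = +2.917 V.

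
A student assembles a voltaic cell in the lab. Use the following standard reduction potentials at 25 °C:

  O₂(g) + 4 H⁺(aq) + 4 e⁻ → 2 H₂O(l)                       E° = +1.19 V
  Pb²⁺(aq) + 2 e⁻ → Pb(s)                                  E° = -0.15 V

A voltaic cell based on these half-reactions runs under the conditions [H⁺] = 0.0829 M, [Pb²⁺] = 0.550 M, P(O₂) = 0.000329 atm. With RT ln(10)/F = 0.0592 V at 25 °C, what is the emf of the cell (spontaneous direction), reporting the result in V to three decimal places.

O₂/H₂O is the cathode (higher E°), Pb²⁺/Pb the anode: E°cell = +1.19 − (-0.15) = +1.34 V, n = 4.
Overall: O₂(g) + 4 H⁺(aq) + 2 Pb(s) → 2 H₂O(l) + 2 Pb²⁺(aq)
Q = [Pb²⁺]^2 / (P(O₂)·[H⁺]^4); log Q = 7.289.
E = E° − (0.0592/n) log Q = +1.34 − (0.0592/4)(7.289) = +1.232 V.

+1.232 V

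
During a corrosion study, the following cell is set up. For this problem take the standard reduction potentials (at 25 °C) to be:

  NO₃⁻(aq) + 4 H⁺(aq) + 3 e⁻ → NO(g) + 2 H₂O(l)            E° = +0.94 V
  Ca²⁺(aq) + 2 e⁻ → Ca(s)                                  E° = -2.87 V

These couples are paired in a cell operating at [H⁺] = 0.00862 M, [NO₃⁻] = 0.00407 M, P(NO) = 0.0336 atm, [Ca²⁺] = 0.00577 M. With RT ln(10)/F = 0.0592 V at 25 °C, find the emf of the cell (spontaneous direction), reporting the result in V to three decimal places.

+3.695 V

NO₃⁻/NO is the cathode (higher E°), Ca²⁺/Ca the anode: E°cell = +0.94 − (-2.87) = +3.81 V, n = 6.
Overall: 2 NO₃⁻(aq) + 8 H⁺(aq) + 3 Ca(s) → 2 NO(g) + 4 H₂O(l) + 3 Ca²⁺(aq)
Q = P(NO)^2·[Ca²⁺]^3 / ([NO₃⁻]^2·[H⁺]^8); log Q = 11.633.
E = E° − (0.0592/n) log Q = +3.81 − (0.0592/6)(11.633) = +3.695 V.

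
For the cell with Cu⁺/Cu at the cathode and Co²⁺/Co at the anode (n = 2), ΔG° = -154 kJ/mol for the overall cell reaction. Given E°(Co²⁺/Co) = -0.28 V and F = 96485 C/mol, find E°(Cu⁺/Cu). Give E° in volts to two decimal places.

E°cell = −ΔG°/(nF) = −(-154×10³)/((2)(96485)) = +0.798 V.
Since Cu⁺/Cu is the cathode and Co²⁺/Co the anode, E°cell = E°(Cu⁺/Cu) − E°(Co²⁺/Co).
So E°(Cu⁺/Cu) = E°cell + E°(Co²⁺/Co) = +0.798 + (-0.28) = +0.52 V.

+0.52 V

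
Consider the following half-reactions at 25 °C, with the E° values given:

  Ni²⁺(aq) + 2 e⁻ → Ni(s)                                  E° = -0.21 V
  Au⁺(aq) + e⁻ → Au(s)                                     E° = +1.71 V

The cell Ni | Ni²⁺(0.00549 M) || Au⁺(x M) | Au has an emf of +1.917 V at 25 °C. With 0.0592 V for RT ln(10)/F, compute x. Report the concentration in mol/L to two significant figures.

Au⁺/Au is the cathode, Ni²⁺/Ni the anode: E°cell = +1.92 V, n = 2.
Overall reaction: 2 Au⁺(aq) + Ni(s) → 2 Au(s) + Ni²⁺(aq); Q = [Ni²⁺]^1/[Au⁺]^2.
From E = E° − (0.0592/n) log Q: log Q = (E° − E)·n/0.0592 = (+1.92 − (+1.917))·2/0.0592 = 0.1014.
So 2·log[Au⁺] = 1·log(0.00549) − log Q = -2.2604 − (0.1014) = -2.3618; log[Au⁺] = -2.3618 / 2 = -1.1809; [Au⁺] = 10^(-1.1809) ≈ 0.066 M.

0.066 M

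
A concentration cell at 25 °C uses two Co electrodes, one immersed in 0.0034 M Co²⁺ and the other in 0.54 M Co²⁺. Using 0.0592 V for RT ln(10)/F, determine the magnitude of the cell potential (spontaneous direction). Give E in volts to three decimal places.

+0.065 V

For a concentration cell E°cell = 0. The 0.54 M side is the cathode (reduction is favoured where [Co²⁺] is higher).
With n = 2, E = −(0.0592/2) log([Co²⁺]ₐₙ/[Co²⁺]꜀ₐₜ) = −(0.0592/2) log(0.0034/0.54) = −(0.0592/2)(-2.201) = +0.065 V.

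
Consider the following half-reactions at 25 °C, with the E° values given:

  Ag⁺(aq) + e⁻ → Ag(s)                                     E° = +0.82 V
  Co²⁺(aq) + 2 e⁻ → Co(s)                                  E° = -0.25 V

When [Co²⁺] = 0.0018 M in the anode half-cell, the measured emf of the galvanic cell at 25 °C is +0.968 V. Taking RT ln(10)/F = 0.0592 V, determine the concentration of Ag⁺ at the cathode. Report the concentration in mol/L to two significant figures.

Ag⁺/Ag is the cathode, Co²⁺/Co the anode: E°cell = +1.07 V, n = 2.
Overall reaction: 2 Ag⁺(aq) + Co(s) → 2 Ag(s) + Co²⁺(aq); Q = [Co²⁺]^1/[Ag⁺]^2.
From E = E° − (0.0592/n) log Q: log Q = (E° − E)·n/0.0592 = (+1.07 − (+0.968))·2/0.0592 = 3.4459.
So 2·log[Ag⁺] = 1·log(0.0018) − log Q = -2.7447 − (3.4459) = -6.1906; log[Ag⁺] = -6.1906 / 2 = -3.0953; [Ag⁺] = 10^(-3.0953) ≈ 0.00080 M.

0.00080 M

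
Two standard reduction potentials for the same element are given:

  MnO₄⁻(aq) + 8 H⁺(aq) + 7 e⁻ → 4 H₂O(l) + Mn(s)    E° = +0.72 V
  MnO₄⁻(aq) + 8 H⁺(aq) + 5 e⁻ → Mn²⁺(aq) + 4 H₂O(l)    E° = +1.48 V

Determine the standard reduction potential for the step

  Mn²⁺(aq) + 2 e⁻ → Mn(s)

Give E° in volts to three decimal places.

Sequential free energies add, so n₃E°₃ = n₁E°₁ + n₂E°₂.
With n₃ = 7, and the known step contributing 5×(+1.48) V, the unknown satisfies 2·E° = 7×(+0.72) − 5×(+1.48) = -2.360.
E° = -2.360 / 2 = -1.180 V.

-1.180 V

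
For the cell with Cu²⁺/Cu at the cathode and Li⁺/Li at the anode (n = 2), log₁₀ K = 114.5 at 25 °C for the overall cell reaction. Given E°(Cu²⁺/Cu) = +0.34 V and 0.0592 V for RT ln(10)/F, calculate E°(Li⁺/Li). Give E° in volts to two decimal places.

E°cell = (0.0592/n)·log K = (0.0592/2)(114.5) = +3.389 V.
Since Cu²⁺/Cu is the cathode and Li⁺/Li the anode, E°cell = E°(Cu²⁺/Cu) − E°(Li⁺/Li).
So E°(Li⁺/Li) = E°(Cu²⁺/Cu) − E°cell = (+0.34) − (+3.389) = -3.05 V.

-3.05 V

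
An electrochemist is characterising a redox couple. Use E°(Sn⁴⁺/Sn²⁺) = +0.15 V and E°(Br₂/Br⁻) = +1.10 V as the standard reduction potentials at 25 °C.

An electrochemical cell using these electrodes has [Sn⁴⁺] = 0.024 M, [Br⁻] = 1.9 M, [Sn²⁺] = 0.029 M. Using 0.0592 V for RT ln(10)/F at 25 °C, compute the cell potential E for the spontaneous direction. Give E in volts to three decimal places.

Br₂/Br⁻ is the cathode (higher E°), Sn⁴⁺/Sn²⁺ the anode: E°cell = +1.10 − (+0.15) = +0.95 V, n = 2.
Overall: Br₂(l) + Sn²⁺(aq) → 2 Br⁻(aq) + Sn⁴⁺(aq)
Q = [Br⁻]^2·[Sn⁴⁺] / ([Sn²⁺]); log Q = 0.475.
E = E° − (0.0592/n) log Q = +0.95 − (0.0592/2)(0.475) = +0.936 V.

+0.936 V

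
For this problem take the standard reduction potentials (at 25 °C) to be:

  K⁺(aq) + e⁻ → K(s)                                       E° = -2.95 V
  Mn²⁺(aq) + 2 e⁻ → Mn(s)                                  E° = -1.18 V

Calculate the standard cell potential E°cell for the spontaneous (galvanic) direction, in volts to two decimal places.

The Mn²⁺/Mn couple has the higher reduction potential, so it is the cathode; K⁺/K is oxidised at the anode.
E°cell = E°(cathode) − E°(anode) = (-1.18) − (-2.95) = +1.77 V.

+1.77 V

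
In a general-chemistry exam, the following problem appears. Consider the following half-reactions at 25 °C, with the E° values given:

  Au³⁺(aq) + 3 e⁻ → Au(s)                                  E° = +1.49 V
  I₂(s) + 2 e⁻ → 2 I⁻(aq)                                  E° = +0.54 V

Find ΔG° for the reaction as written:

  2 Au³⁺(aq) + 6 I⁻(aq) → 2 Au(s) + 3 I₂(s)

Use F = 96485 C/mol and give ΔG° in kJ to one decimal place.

-550.0 kJ

As written, Au³⁺/Au is reduced (cathode) and I₂/I⁻ is oxidised (anode), so E°cell = (+1.49) − (+0.54) = +0.95 V.
Balancing electrons gives n = 6.
ΔG° = −nFE° = −(6)(96485)(+0.95) = -549,964 J = -550.0 kJ.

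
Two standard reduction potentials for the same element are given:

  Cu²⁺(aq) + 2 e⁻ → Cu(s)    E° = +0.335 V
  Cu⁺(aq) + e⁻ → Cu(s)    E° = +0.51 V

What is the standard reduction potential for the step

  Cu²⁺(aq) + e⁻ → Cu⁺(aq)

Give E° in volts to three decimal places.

+0.160 V

Sequential free energies add, so n₃E°₃ = n₁E°₁ + n₂E°₂.
With n₃ = 2, and the known step contributing 1×(+0.51) V, the unknown satisfies 1·E° = 2×(+0.335) − 1×(+0.51) = +0.160.
E° = +0.160 / 1 = +0.160 V.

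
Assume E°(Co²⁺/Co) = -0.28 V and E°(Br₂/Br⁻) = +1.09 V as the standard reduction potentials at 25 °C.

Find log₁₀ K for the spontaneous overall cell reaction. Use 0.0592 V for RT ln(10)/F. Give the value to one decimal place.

Cathode: Br₂/Br⁻; anode: Co²⁺/Co. E°cell = +1.37 V, n = 2.
log K = nE°cell / 0.0592 = (2)(+1.37) / 0.0592 = 46.3.

46.3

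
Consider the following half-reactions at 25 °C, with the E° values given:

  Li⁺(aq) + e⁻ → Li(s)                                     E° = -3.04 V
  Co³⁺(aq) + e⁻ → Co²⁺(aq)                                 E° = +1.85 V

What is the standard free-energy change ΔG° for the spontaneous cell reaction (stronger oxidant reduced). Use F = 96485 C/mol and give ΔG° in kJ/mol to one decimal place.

Co³⁺/Co²⁺ (E° = +1.85 V) is the cathode; Li⁺/Li (E° = -3.04 V) is the anode, so E°cell = +4.89 V.
Balancing electrons gives n = 1 (lcm of 1 and 1).
ΔG° = −nFE° = −(1)(96485)(+4.89) = -471,812 J = -471.8 kJ/mol.

-471.8 kJ/mol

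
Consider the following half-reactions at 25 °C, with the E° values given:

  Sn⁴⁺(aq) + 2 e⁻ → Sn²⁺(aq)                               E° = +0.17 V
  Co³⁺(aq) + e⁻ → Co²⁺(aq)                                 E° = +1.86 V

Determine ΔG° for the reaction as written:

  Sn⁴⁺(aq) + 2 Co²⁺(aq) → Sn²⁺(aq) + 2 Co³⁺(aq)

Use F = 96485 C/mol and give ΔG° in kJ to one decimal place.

+326.1 kJ

As written, Sn⁴⁺/Sn²⁺ is reduced (cathode) and Co³⁺/Co²⁺ is oxidised (anode), so E°cell = (+0.17) − (+1.86) = -1.69 V.
Balancing electrons gives n = 2.
ΔG° = −nFE° = −(2)(96485)(-1.69) = 326,119 J = +326.1 kJ.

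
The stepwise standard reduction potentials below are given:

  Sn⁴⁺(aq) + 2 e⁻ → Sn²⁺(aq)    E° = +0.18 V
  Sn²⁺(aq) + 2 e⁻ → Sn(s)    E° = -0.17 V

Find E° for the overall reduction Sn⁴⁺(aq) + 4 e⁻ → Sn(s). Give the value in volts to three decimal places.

+0.005 V

Standard free energies of sequential steps add: ΔG°₃ = ΔG°₁ + ΔG°₂, so n₃E°₃ = n₁E°₁ + n₂E°₂.
E°₃ = (2×+0.18 + 2×-0.17) / 4 = (+0.020) / 4 = +0.005 V.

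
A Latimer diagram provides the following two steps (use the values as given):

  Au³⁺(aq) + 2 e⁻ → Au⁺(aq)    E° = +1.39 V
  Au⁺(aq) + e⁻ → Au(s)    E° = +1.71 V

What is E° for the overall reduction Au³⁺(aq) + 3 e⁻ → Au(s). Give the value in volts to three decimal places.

+1.497 V

Standard free energies of sequential steps add: ΔG°₃ = ΔG°₁ + ΔG°₂, so n₃E°₃ = n₁E°₁ + n₂E°₂.
E°₃ = (2×+1.39 + 1×+1.71) / 3 = (+4.490) / 3 = +1.497 V.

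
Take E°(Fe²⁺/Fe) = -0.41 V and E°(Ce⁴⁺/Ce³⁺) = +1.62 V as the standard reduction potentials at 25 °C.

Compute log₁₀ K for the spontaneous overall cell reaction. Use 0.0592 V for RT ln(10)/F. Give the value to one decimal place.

68.6

Cathode: Ce⁴⁺/Ce³⁺; anode: Fe²⁺/Fe. E°cell = +2.03 V, n = 2.
log K = nE°cell / 0.0592 = (2)(+2.03) / 0.0592 = 68.6.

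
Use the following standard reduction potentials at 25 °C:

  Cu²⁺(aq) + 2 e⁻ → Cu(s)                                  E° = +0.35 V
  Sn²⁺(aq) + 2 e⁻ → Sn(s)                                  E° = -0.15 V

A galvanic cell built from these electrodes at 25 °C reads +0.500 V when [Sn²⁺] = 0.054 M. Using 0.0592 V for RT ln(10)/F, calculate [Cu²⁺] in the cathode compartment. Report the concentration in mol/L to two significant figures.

0.054 M

Cu²⁺/Cu is the cathode, Sn²⁺/Sn the anode: E°cell = +0.50 V, n = 2.
Overall reaction: Cu²⁺(aq) + Sn(s) → Cu(s) + Sn²⁺(aq); Q = [Sn²⁺]^1/[Cu²⁺]^1.
From E = E° − (0.0592/n) log Q: log Q = (E° − E)·n/0.0592 = (+0.50 − (+0.500))·2/0.0592 = 0.0000.
So 1·log[Cu²⁺] = 1·log(0.054) − log Q = -1.2676 − (0.0000) = -1.2676; [Cu²⁺] = 10^(-1.2676) ≈ 0.054 M.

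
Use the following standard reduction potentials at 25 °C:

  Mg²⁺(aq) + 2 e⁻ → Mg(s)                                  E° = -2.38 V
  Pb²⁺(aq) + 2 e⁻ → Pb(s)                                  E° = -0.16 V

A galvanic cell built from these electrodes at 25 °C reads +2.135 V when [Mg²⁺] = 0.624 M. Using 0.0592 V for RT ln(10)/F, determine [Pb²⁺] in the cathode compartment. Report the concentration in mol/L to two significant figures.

0.00084 M

Pb²⁺/Pb is the cathode, Mg²⁺/Mg the anode: E°cell = +2.22 V, n = 2.
Overall reaction: Pb²⁺(aq) + Mg(s) → Pb(s) + Mg²⁺(aq); Q = [Mg²⁺]^1/[Pb²⁺]^1.
From E = E° − (0.0592/n) log Q: log Q = (E° − E)·n/0.0592 = (+2.22 − (+2.135))·2/0.0592 = 2.8716.
So 1·log[Pb²⁺] = 1·log(0.624) − log Q = -0.2048 − (2.8716) = -3.0764; [Pb²⁺] = 10^(-3.0764) ≈ 0.00084 M.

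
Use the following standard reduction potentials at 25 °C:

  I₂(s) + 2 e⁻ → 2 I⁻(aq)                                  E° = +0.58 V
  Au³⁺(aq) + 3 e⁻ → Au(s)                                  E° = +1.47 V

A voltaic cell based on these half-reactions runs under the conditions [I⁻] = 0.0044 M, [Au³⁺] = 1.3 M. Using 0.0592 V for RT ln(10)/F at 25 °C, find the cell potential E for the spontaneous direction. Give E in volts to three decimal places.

+0.753 V

Au³⁺/Au is the cathode (higher E°), I₂/I⁻ the anode: E°cell = +1.47 − (+0.58) = +0.89 V, n = 6.
Overall: 2 Au³⁺(aq) + 6 I⁻(aq) → 2 Au(s) + 3 I₂(s)
Q = 1 / ([Au³⁺]^2·[I⁻]^6); log Q = 13.911.
E = E° − (0.0592/n) log Q = +0.89 − (0.0592/6)(13.911) = +0.753 V.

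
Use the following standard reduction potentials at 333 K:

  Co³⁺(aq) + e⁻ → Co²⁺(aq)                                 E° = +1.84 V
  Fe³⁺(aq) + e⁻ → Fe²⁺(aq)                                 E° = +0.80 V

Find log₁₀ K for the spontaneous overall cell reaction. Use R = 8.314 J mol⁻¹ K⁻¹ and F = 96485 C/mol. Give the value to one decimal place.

15.7

Cathode: Co³⁺/Co²⁺; anode: Fe³⁺/Fe²⁺. E°cell = (+1.84) − (+0.80) = +1.04 V, with n = 1.
ΔG° = −nFE° = −RT ln K, so ln K = nFE°/(RT) = (1)(96485)(+1.04) / ((8.314)(333)) = 36.244.
log₁₀ K = 36.244 / ln 10 = 15.7.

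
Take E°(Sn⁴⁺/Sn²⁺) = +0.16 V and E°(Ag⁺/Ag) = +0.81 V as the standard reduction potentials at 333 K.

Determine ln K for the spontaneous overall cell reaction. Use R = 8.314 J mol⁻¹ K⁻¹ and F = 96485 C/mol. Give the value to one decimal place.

45.3

Cathode: Ag⁺/Ag; anode: Sn⁴⁺/Sn²⁺. E°cell = (+0.81) − (+0.16) = +0.65 V, with n = 2.
ΔG° = −nFE° = −RT ln K, so ln K = nFE°/(RT) = (2)(96485)(+0.65) / ((8.314)(333)) = 45.305.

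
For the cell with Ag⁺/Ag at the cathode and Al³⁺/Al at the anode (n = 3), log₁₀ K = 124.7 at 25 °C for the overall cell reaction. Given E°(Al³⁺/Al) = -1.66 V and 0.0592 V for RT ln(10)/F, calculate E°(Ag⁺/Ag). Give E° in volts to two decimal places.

E°cell = (0.0592/n)·log K = (0.0592/3)(124.7) = +2.461 V.
Since Ag⁺/Ag is the cathode and Al³⁺/Al the anode, E°cell = E°(Ag⁺/Ag) − E°(Al³⁺/Al).
So E°(Ag⁺/Ag) = E°cell + E°(Al³⁺/Al) = +2.461 + (-1.66) = +0.80 V.

+0.80 V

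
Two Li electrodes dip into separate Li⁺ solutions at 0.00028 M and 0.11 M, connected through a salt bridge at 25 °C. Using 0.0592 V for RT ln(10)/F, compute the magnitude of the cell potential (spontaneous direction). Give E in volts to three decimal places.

For a concentration cell E°cell = 0. The 0.11 M side is the cathode (reduction is favoured where [Li⁺] is higher).
With n = 1, E = −(0.0592/1) log([Li⁺]ₐₙ/[Li⁺]꜀ₐₜ) = −(0.0592/1) log(0.00028/0.11) = −(0.0592/1)(-2.594) = +0.154 V.

+0.154 V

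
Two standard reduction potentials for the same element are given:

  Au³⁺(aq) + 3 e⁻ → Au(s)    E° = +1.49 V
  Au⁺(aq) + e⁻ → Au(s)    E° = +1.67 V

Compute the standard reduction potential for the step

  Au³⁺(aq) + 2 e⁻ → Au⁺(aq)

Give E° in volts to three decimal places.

Sequential free energies add, so n₃E°₃ = n₁E°₁ + n₂E°₂.
With n₃ = 3, and the known step contributing 1×(+1.67) V, the unknown satisfies 2·E° = 3×(+1.49) − 1×(+1.67) = +2.800.
E° = +2.800 / 2 = +1.400 V.

+1.400 V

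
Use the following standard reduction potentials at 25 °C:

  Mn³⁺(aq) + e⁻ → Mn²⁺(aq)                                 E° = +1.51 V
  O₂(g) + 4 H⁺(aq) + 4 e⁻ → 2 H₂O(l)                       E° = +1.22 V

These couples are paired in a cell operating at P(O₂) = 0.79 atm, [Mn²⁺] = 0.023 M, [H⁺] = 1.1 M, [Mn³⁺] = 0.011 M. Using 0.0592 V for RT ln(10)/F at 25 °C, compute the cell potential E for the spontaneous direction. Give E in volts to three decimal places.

Mn³⁺/Mn²⁺ is the cathode (higher E°), O₂/H₂O the anode: E°cell = +1.51 − (+1.22) = +0.29 V, n = 4.
Overall: 4 Mn³⁺(aq) + 2 H₂O(l) → 4 Mn²⁺(aq) + O₂(g) + 4 H⁺(aq)
Q = [Mn²⁺]^4·P(O₂)·[H⁺]^4 / ([Mn³⁺]^4); log Q = 1.345.
E = E° − (0.0592/n) log Q = +0.29 − (0.0592/4)(1.345) = +0.270 V.

+0.270 V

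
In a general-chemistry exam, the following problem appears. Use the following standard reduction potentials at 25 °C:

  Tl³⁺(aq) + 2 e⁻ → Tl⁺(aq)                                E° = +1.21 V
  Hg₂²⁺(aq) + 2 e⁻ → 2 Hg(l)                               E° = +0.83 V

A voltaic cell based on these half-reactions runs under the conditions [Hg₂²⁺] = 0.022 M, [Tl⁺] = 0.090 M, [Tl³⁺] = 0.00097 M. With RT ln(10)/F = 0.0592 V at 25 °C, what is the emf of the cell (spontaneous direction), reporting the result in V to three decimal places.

Tl³⁺/Tl⁺ is the cathode (higher E°), Hg₂²⁺/Hg the anode: E°cell = +1.21 − (+0.83) = +0.38 V, n = 2.
Overall: Tl³⁺(aq) + 2 Hg(l) → Tl⁺(aq) + Hg₂²⁺(aq)
Q = [Tl⁺]·[Hg₂²⁺] / ([Tl³⁺]); log Q = 0.310.
E = E° − (0.0592/n) log Q = +0.38 − (0.0592/2)(0.310) = +0.371 V.

+0.371 V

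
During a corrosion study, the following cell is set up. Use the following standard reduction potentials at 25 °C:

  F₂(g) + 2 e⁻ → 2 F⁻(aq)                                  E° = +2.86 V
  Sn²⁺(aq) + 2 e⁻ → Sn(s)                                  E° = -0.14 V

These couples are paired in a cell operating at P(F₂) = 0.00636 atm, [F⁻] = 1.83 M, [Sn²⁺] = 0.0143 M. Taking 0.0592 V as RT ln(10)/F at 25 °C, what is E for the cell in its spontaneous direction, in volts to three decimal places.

+2.974 V

F₂/F⁻ is the cathode (higher E°), Sn²⁺/Sn the anode: E°cell = +2.86 − (-0.14) = +3.00 V, n = 2.
Overall: F₂(g) + Sn(s) → 2 F⁻(aq) + Sn²⁺(aq)
Q = [F⁻]^2·[Sn²⁺] / (P(F₂)); log Q = 0.877.
E = E° − (0.0592/n) log Q = +3.00 − (0.0592/2)(0.877) = +2.974 V.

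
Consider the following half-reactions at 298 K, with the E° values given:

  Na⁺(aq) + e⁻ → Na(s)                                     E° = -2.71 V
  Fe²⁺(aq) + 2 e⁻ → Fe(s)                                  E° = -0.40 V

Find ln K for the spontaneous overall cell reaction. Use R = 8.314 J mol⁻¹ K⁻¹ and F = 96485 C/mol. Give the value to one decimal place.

179.9

Cathode: Fe²⁺/Fe; anode: Na⁺/Na. E°cell = (-0.40) − (-2.71) = +2.31 V, with n = 2.
ΔG° = −nFE° = −RT ln K, so ln K = nFE°/(RT) = (2)(96485)(+2.31) / ((8.314)(298)) = 179.918.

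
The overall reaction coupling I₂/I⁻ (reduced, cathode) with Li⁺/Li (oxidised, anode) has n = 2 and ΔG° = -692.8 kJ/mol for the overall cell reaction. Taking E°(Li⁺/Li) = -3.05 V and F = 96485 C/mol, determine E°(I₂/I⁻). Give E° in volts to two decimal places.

+0.54 V

E°cell = −ΔG°/(nF) = −(-692.8×10³)/((2)(96485)) = +3.590 V.
Since I₂/I⁻ is the cathode and Li⁺/Li the anode, E°cell = E°(I₂/I⁻) − E°(Li⁺/Li).
So E°(I₂/I⁻) = E°cell + E°(Li⁺/Li) = +3.590 + (-3.05) = +0.54 V.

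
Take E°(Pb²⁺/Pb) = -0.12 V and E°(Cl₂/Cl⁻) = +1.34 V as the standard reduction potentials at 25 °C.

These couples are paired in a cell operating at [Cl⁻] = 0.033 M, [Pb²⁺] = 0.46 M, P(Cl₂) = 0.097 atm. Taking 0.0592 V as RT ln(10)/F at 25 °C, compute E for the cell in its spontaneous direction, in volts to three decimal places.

Cl₂/Cl⁻ is the cathode (higher E°), Pb²⁺/Pb the anode: E°cell = +1.34 − (-0.12) = +1.46 V, n = 2.
Overall: Cl₂(g) + Pb(s) → 2 Cl⁻(aq) + Pb²⁺(aq)
Q = [Cl⁻]^2·[Pb²⁺] / (P(Cl₂)); log Q = -2.287.
E = E° − (0.0592/n) log Q = +1.46 − (0.0592/2)(-2.287) = +1.528 V.

+1.528 V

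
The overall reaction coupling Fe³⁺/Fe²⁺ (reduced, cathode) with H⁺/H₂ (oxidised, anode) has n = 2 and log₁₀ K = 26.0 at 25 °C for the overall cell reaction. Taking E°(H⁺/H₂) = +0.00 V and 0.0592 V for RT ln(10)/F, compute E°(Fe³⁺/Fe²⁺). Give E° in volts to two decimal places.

E°cell = (0.0592/n)·log K = (0.0592/2)(26.0) = +0.770 V.
Since Fe³⁺/Fe²⁺ is the cathode and H⁺/H₂ the anode, E°cell = E°(Fe³⁺/Fe²⁺) − E°(H⁺/H₂).
So E°(Fe³⁺/Fe²⁺) = E°cell + E°(H⁺/H₂) = +0.770 + (+0.00) = +0.77 V.

+0.77 V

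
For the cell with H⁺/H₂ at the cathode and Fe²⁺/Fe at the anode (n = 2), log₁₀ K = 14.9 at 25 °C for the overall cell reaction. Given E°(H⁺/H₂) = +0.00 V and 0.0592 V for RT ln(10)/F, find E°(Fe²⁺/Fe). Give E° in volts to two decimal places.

E°cell = (0.0592/n)·log K = (0.0592/2)(14.9) = +0.441 V.
Since H⁺/H₂ is the cathode and Fe²⁺/Fe the anode, E°cell = E°(H⁺/H₂) − E°(Fe²⁺/Fe).
So E°(Fe²⁺/Fe) = E°(H⁺/H₂) − E°cell = (+0.00) − (+0.441) = -0.44 V.

-0.44 V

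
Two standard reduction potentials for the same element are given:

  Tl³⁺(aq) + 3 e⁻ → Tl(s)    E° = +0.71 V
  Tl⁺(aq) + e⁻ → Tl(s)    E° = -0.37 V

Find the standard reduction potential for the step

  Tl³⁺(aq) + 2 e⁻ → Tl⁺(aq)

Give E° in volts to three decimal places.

+1.250 V

Sequential free energies add, so n₃E°₃ = n₁E°₁ + n₂E°₂.
With n₃ = 3, and the known step contributing 1×(-0.37) V, the unknown satisfies 2·E° = 3×(+0.71) − 1×(-0.37) = +2.500.
E° = +2.500 / 2 = +1.250 V.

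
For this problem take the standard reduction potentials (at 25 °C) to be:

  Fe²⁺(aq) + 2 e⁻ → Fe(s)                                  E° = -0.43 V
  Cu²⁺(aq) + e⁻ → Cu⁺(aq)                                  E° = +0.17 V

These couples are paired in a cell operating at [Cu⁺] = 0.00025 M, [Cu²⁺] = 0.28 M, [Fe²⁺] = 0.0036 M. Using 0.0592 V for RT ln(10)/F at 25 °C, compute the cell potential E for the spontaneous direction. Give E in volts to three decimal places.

+0.853 V

Cu²⁺/Cu⁺ is the cathode (higher E°), Fe²⁺/Fe the anode: E°cell = +0.17 − (-0.43) = +0.60 V, n = 2.
Overall: 2 Cu²⁺(aq) + Fe(s) → 2 Cu⁺(aq) + Fe²⁺(aq)
Q = [Cu⁺]^2·[Fe²⁺] / ([Cu²⁺]^2); log Q = -8.542.
E = E° − (0.0592/n) log Q = +0.60 − (0.0592/2)(-8.542) = +0.853 V.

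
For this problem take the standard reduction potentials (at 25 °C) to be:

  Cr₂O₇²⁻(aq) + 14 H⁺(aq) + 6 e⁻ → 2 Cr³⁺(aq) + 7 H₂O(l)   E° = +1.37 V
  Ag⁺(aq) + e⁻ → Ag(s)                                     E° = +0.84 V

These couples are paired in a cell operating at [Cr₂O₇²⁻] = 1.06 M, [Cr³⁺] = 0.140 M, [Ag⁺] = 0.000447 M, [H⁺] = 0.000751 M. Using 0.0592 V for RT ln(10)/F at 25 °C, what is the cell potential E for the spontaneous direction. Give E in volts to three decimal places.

+0.314 V

Cr₂O₇²⁻/Cr³⁺ is the cathode (higher E°), Ag⁺/Ag the anode: E°cell = +1.37 − (+0.84) = +0.53 V, n = 6.
Overall: Cr₂O₇²⁻(aq) + 14 H⁺(aq) + 6 Ag(s) → 2 Cr³⁺(aq) + 7 H₂O(l) + 6 Ag⁺(aq)
Q = [Cr³⁺]^2·[Ag⁺]^6 / ([Cr₂O₇²⁻]·[H⁺]^14); log Q = 21.910.
E = E° − (0.0592/n) log Q = +0.53 − (0.0592/6)(21.910) = +0.314 V.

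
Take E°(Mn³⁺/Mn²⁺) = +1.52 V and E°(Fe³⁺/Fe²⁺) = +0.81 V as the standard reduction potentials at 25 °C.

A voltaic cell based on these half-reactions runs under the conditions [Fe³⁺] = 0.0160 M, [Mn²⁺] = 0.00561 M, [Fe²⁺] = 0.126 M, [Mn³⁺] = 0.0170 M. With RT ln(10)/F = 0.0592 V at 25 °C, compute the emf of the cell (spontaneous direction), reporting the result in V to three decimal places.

Mn³⁺/Mn²⁺ is the cathode (higher E°), Fe³⁺/Fe²⁺ the anode: E°cell = +1.52 − (+0.81) = +0.71 V, n = 1.
Overall: Mn³⁺(aq) + Fe²⁺(aq) → Mn²⁺(aq) + Fe³⁺(aq)
Q = [Mn²⁺]·[Fe³⁺] / ([Mn³⁺]·[Fe²⁺]); log Q = -1.378.
E = E° − (0.0592/n) log Q = +0.71 − (0.0592/1)(-1.378) = +0.792 V.

+0.792 V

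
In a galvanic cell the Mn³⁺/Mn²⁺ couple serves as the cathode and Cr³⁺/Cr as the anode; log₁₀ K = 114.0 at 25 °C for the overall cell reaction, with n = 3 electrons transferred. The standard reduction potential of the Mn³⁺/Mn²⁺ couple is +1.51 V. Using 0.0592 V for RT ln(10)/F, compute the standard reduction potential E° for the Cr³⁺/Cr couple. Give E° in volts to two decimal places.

-0.74 V

E°cell = (0.0592/n)·log K = (0.0592/3)(114.0) = +2.250 V.
Since Mn³⁺/Mn²⁺ is the cathode and Cr³⁺/Cr the anode, E°cell = E°(Mn³⁺/Mn²⁺) − E°(Cr³⁺/Cr).
So E°(Cr³⁺/Cr) = E°(Mn³⁺/Mn²⁺) − E°cell = (+1.51) − (+2.250) = -0.74 V.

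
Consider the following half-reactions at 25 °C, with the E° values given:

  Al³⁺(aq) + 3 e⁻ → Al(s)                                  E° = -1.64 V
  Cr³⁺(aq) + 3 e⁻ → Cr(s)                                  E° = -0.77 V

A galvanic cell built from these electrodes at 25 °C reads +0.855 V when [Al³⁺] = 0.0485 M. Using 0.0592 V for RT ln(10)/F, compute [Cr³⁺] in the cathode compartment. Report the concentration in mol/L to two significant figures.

Cr³⁺/Cr is the cathode, Al³⁺/Al the anode: E°cell = +0.87 V, n = 3.
Overall reaction: Cr³⁺(aq) + Al(s) → Cr(s) + Al³⁺(aq); Q = [Al³⁺]^1/[Cr³⁺]^1.
From E = E° − (0.0592/n) log Q: log Q = (E° − E)·n/0.0592 = (+0.87 − (+0.855))·3/0.0592 = 0.7601.
So 1·log[Cr³⁺] = 1·log(0.0485) − log Q = -1.3143 − (0.7601) = -2.0744; [Cr³⁺] = 10^(-2.0744) ≈ 0.0084 M.

0.0084 M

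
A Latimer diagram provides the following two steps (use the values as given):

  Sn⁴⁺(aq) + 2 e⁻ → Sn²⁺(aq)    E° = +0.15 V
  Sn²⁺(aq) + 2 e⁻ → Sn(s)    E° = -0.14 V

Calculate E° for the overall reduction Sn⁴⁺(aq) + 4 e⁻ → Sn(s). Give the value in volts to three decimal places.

Standard free energies of sequential steps add: ΔG°₃ = ΔG°₁ + ΔG°₂, so n₃E°₃ = n₁E°₁ + n₂E°₂.
E°₃ = (2×+0.15 + 2×-0.14) / 4 = (+0.020) / 4 = +0.005 V.

+0.005 V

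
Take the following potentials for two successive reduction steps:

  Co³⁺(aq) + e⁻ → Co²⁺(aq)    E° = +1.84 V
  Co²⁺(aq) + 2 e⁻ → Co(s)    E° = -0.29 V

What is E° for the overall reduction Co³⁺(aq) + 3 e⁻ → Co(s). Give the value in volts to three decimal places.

Adding the free-energy changes (−nFE°) of the two steps gives −n₃FE°₃ = −n₁FE°₁ − n₂FE°₂.
E°₃ = (1×+1.84 + 2×-0.29) / 3 = (+1.260) / 3 = +0.420 V.

+0.420 V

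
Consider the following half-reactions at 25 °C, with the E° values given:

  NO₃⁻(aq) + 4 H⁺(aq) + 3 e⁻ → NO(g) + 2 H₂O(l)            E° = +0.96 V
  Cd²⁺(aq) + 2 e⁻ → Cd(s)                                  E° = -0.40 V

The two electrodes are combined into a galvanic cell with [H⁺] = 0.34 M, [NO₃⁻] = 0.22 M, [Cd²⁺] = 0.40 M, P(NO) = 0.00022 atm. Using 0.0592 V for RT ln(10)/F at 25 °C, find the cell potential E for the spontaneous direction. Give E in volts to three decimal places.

NO₃⁻/NO is the cathode (higher E°), Cd²⁺/Cd the anode: E°cell = +0.96 − (-0.40) = +1.36 V, n = 6.
Overall: 2 NO₃⁻(aq) + 8 H⁺(aq) + 3 Cd(s) → 2 NO(g) + 4 H₂O(l) + 3 Cd²⁺(aq)
Q = P(NO)^2·[Cd²⁺]^3 / ([NO₃⁻]^2·[H⁺]^8); log Q = -3.446.
E = E° − (0.0592/n) log Q = +1.36 − (0.0592/6)(-3.446) = +1.394 V.

+1.394 V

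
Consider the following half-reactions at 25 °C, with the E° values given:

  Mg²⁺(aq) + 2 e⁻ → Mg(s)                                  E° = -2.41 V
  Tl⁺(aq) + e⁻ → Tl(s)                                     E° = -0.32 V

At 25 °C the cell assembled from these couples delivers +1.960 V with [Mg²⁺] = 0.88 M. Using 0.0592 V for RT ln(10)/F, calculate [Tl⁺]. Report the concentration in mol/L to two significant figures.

Tl⁺/Tl is the cathode, Mg²⁺/Mg the anode: E°cell = +2.09 V, n = 2.
Overall reaction: 2 Tl⁺(aq) + Mg(s) → 2 Tl(s) + Mg²⁺(aq); Q = [Mg²⁺]^1/[Tl⁺]^2.
From E = E° − (0.0592/n) log Q: log Q = (E° − E)·n/0.0592 = (+2.09 − (+1.960))·2/0.0592 = 4.3919.
So 2·log[Tl⁺] = 1·log(0.88) − log Q = -0.0555 − (4.3919) = -4.4474; log[Tl⁺] = -4.4474 / 2 = -2.2237; [Tl⁺] = 10^(-2.2237) ≈ 0.0060 M.

0.0060 M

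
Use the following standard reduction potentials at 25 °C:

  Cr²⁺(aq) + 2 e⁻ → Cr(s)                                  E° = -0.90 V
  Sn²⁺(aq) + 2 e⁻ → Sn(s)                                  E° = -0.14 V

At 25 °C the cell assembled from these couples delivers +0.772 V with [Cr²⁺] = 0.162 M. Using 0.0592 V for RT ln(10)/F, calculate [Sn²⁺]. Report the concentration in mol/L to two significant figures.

Sn²⁺/Sn is the cathode, Cr²⁺/Cr the anode: E°cell = +0.76 V, n = 2.
Overall reaction: Sn²⁺(aq) + Cr(s) → Sn(s) + Cr²⁺(aq); Q = [Cr²⁺]^1/[Sn²⁺]^1.
From E = E° − (0.0592/n) log Q: log Q = (E° − E)·n/0.0592 = (+0.76 − (+0.772))·2/0.0592 = -0.4054.
So 1·log[Sn²⁺] = 1·log(0.162) − log Q = -0.7905 − (-0.4054) = -0.3851; [Sn²⁺] = 10^(-0.3851) ≈ 0.41 M.

0.41 M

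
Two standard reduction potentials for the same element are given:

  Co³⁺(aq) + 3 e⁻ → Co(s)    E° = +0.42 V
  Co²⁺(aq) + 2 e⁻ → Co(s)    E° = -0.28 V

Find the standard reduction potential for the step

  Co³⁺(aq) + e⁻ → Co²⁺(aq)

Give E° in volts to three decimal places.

Sequential free energies add, so n₃E°₃ = n₁E°₁ + n₂E°₂.
With n₃ = 3, and the known step contributing 2×(-0.28) V, the unknown satisfies 1·E° = 3×(+0.42) − 2×(-0.28) = +1.820.
E° = +1.820 / 1 = +1.820 V.

+1.820 V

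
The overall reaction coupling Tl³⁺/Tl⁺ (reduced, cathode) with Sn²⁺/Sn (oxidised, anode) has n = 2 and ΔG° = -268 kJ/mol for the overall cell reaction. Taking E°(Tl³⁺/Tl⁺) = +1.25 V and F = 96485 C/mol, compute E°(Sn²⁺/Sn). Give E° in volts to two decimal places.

-0.14 V

E°cell = −ΔG°/(nF) = −(-268×10³)/((2)(96485)) = +1.389 V.
Since Tl³⁺/Tl⁺ is the cathode and Sn²⁺/Sn the anode, E°cell = E°(Tl³⁺/Tl⁺) − E°(Sn²⁺/Sn).
So E°(Sn²⁺/Sn) = E°(Tl³⁺/Tl⁺) − E°cell = (+1.25) − (+1.389) = -0.14 V.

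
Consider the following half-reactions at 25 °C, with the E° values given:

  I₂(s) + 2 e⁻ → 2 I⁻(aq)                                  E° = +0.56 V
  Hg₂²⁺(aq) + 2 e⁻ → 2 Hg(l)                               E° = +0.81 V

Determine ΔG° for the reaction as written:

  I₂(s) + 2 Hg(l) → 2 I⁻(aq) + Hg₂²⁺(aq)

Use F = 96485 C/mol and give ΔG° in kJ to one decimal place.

As written, I₂/I⁻ is reduced (cathode) and Hg₂²⁺/Hg is oxidised (anode), so E°cell = (+0.56) − (+0.81) = -0.25 V.
Balancing electrons gives n = 2.
ΔG° = −nFE° = −(2)(96485)(-0.25) = 48,242 J = +48.2 kJ.

+48.2 kJ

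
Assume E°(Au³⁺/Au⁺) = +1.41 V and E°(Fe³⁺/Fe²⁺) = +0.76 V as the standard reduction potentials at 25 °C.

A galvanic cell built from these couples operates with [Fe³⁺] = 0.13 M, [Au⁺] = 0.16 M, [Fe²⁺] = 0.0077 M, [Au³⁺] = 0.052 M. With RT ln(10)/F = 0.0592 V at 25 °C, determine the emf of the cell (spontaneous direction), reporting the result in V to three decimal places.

+0.563 V

Au³⁺/Au⁺ is the cathode (higher E°), Fe³⁺/Fe²⁺ the anode: E°cell = +1.41 − (+0.76) = +0.65 V, n = 2.
Overall: Au³⁺(aq) + 2 Fe²⁺(aq) → Au⁺(aq) + 2 Fe³⁺(aq)
Q = [Au⁺]·[Fe³⁺]^2 / ([Au³⁺]·[Fe²⁺]^2); log Q = 2.943.
E = E° − (0.0592/n) log Q = +0.65 − (0.0592/2)(2.943) = +0.563 V.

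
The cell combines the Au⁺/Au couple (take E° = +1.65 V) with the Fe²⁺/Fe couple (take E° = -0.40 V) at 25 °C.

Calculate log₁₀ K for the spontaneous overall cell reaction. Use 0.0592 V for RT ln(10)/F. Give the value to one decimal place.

69.3

Cathode: Au⁺/Au; anode: Fe²⁺/Fe. E°cell = +2.05 V, n = 2.
log K = nE°cell / 0.0592 = (2)(+2.05) / 0.0592 = 69.3.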